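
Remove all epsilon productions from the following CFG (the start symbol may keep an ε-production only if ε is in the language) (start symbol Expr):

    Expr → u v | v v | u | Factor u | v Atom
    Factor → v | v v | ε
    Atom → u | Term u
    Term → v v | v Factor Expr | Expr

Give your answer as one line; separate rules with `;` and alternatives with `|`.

The nullable symbols are {Factor}.
ε ∉ L(G), so no ε-production is kept.
For each production, add variants omitting each subset of nullable occurrences: Term → v Factor Expr gives v Factor Expr | v Expr.

Expr → u v | v v | u | Factor u | v Atom; Factor → v | v v; Atom → u | Term u; Term → v v | v Factor Expr | v Expr | Expr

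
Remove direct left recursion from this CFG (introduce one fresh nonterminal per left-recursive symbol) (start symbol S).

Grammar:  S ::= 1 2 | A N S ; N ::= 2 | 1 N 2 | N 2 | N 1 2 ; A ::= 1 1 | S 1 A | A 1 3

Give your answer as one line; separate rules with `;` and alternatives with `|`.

N, A are directly left-recursive.
For N: α = {2, 1 2}, β = {2, 1 N 2}. Rewrite as N → β N' and N' → α N' | ε.
For A: α = {1 3}, β = {1 1, S 1 A}. Rewrite as A → β A' and A' → α A' | ε.

S ::= 1 2 | A N S; N ::= 2 N' | 1 N 2 N'; A ::= 1 1 A' | S 1 A A'; N' ::= 2 N' | 1 2 N' | ε; A' ::= 1 3 A' | ε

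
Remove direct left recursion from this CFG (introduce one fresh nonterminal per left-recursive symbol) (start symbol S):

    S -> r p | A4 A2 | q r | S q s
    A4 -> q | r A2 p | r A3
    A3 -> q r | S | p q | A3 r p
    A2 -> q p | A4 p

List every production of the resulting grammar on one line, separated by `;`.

Directly left-recursive nonterminals: S, A3.
For S: α = {q s}, β = {r p, A4 A2, q r}. Rewrite as S → β S' and S' → α S' | ε.
For A3: α = {r p}, β = {q r, S, p q}. Rewrite as A3 → β A3' and A3' → α A3' | ε.

S -> r p S' | A4 A2 S' | q r S'; A4 -> q | r A2 p | r A3; A3 -> q r A3' | S A3' | p q A3'; A2 -> q p | A4 p; S' -> q s S' | ε; A3' -> r p A3' | ε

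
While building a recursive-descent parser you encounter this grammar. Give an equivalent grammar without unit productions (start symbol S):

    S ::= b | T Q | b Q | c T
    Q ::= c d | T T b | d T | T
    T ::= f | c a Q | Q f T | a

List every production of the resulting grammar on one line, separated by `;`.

Unit pairs: Q ⇒* {T}.
Replace each nonterminal's rules with the union of the non-unit rules of every nonterminal it unit-derives.

S ::= b | T Q | b Q | c T; Q ::= c d | T T b | d T | f | c a Q | Q f T | a; T ::= f | c a Q | Q f T | a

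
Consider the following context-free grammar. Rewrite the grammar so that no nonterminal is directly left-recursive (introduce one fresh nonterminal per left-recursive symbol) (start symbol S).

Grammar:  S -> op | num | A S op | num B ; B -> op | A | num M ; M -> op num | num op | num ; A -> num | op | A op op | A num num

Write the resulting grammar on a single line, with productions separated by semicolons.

S -> op | num | A S op | num B; B -> op | A | num M; M -> op num | num op | num; A -> num A' | op A'; A' -> op op A' | num num A' | ε

A is directly left-recursive.
For A: α = {op op, num num}, β = {num, op}. Rewrite as A → β A' and A' → α A' | ε.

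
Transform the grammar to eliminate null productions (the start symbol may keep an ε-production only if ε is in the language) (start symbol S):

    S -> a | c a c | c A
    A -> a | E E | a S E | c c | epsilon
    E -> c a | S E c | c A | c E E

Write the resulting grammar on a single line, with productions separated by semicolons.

S -> a | c a c | c A | c; A -> a | E E | a S E | c c; E -> c a | S E c | c A | c | c E E

Nullable set = {A}.
ε ∉ L(G), so no ε-production is kept.
For each production, add variants omitting each subset of nullable occurrences: S → c A gives c A | c. E → c A gives c A | c.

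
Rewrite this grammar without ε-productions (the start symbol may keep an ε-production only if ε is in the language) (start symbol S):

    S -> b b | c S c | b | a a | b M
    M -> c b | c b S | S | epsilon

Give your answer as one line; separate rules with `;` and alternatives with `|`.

S -> b b | c S c | b | a a | b M; M -> c b | c b S | S

Nullable set = {M}.
ε ∉ L(G), so no ε-production is kept.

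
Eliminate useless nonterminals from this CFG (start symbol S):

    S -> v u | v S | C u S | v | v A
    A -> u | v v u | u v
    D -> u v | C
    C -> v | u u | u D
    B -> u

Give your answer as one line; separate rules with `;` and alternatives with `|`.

Generating nonterminals: {A, B, C, D, S}.
Reachable from S after that: {A, C, D, S}.
Removed useless symbols: {B} and every production mentioning them.

S -> v u | v S | C u S | v | v A; A -> u | v v u | u v; D -> u v | C; C -> v | u u | u D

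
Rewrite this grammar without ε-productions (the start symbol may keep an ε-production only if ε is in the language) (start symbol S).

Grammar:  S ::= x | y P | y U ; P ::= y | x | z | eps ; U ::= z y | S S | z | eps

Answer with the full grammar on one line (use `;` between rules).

S ::= x | y P | y | y U; P ::= y | x | z; U ::= z y | S S | z

Nullable set = {P, U}.
ε ∉ L(G), so no ε-production is kept.
Expand every rule over subsets of its nullable positions: S → y P gives y P | y.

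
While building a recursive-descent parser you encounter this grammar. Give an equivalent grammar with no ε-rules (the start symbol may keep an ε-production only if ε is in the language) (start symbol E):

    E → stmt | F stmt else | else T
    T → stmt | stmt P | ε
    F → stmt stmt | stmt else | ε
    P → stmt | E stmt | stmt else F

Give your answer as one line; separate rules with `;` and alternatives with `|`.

Nullable nonterminals: {F, T}.
ε ∉ L(G), so no ε-production is kept.
Expand every rule over subsets of its nullable positions: E → F stmt else gives F stmt else | stmt else. E → else T gives else T | else. P → stmt else F gives stmt else F | stmt else.

E → stmt | F stmt else | stmt else | else T | else; T → stmt | stmt P; F → stmt stmt | stmt else; P → stmt | E stmt | stmt else F | stmt else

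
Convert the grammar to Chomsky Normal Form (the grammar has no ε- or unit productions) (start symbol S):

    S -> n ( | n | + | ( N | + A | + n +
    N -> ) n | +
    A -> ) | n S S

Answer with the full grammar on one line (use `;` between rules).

Introduce a nonterminal for each terminal appearing in a rule of length ≥ 2: X1 → n, X2 → (, X3 → +, X4 → ).
Binarize each right-hand side of length ≥ 3 by chaining fresh nonterminals (Y1, Y2, …): affected rules were S → X3 X1 X3; A → X1 S S.

S -> X1 X2 | n | + | X2 N | X3 A | X3 Y1; N -> X4 X1 | +; A -> ) | X1 Y2; X1 -> n; X2 -> (; X3 -> +; X4 -> ); Y1 -> X1 X3; Y2 -> S S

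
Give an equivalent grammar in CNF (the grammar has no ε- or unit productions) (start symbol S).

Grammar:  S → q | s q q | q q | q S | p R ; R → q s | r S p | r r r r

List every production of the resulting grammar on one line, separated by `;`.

Introduce a nonterminal for each terminal appearing in a rule of length ≥ 2: X1 → s, X2 → q, X3 → p, X4 → r.
Binarize each right-hand side of length ≥ 3 by chaining fresh nonterminals (Y1, Y2, …): affected rules were S → X1 X2 X2; R → X4 S X3; R → X4 X4 X4 X4.

S → q | X1 Y1 | X2 X2 | X2 S | X3 R; R → X2 X1 | X4 Y2 | X4 Y3; X1 → s; X2 → q; X3 → p; X4 → r; Y1 → X2 X2; Y2 → S X3; Y3 → X4 Y4; Y4 → X4 X4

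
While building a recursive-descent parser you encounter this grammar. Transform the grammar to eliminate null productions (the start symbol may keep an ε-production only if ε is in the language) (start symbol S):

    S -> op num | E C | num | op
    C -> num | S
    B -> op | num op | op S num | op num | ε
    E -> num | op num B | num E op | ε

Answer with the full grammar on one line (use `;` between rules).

S -> op num | E C | C | num | op; C -> num | S; B -> op | num op | op S num | op num; E -> num | op num B | op num | num E op | num op

Nullable set = {B, E}.
ε ∉ L(G), so no ε-production is kept.
For each production, add variants omitting each subset of nullable occurrences: S → E C gives E C | C. E → op num B gives op num B | op num. E → num E op gives num E op | num op.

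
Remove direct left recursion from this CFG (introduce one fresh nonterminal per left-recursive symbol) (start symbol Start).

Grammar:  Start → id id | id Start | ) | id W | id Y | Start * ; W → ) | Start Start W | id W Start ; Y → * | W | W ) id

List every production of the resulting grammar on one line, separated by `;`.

Start → id id Start1 | id Start Start1 | ) Start1 | id W Start1 | id Y Start1; W → ) | Start Start W | id W Start; Y → * | W | W ) id; Start1 → * Start1 | eps

Start is directly left-recursive.
For Start: α = {*}, β = {id id, id Start, ), id W, id Y}. Rewrite as Start → β Start1 and Start1 → α Start1 | ε.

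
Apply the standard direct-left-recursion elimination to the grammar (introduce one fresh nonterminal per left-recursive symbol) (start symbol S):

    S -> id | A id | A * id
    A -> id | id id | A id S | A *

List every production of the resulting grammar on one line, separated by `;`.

S -> id | A id | A * id; A -> id A' | id id A'; A' -> id S A' | * A' | epsilon

Directly left-recursive nonterminal: A.
For A: α = {id S, *}, β = {id, id id}. Rewrite as A → β A' and A' → α A' | ε.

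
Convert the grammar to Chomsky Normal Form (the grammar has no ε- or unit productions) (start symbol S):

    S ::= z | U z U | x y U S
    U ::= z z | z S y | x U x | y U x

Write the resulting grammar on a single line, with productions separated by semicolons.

S ::= z | U Y1 | X2 Y2; U ::= X1 X1 | X1 Y4 | X2 Y5 | X3 Y6; X1 ::= z; X2 ::= x; X3 ::= y; Y1 ::= X1 U; Y2 ::= X3 Y3; Y3 ::= U S; Y4 ::= S X3; Y5 ::= U X2; Y6 ::= U X2

Introduce a nonterminal for each terminal appearing in a rule of length ≥ 2: X1 → z, X2 → x, X3 → y.
Binarize each right-hand side of length ≥ 3 by chaining fresh nonterminals (Y1, Y2, …): affected rules were S → U X1 U; S → X2 X3 U S; U → X1 S X3; U → X2 U X2.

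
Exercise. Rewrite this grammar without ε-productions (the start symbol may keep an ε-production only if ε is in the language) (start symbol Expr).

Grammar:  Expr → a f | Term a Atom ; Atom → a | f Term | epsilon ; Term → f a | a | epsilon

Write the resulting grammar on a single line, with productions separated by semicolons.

Expr → a f | Term a Atom | Term a | a Atom | a; Atom → a | f Term | f; Term → f a | a

Nullable set = {Atom, Term}.
ε ∉ L(G), so no ε-production is kept.
Add the nullable-subset variants: Expr → Term a Atom gives Term a Atom | Term a | a Atom | a. Atom → f Term gives f Term | f.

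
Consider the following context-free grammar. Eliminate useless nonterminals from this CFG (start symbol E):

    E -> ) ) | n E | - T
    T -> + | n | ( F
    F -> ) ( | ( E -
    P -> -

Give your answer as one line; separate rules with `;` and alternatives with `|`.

E -> ) ) | n E | - T; T -> + | n | ( F; F -> ) ( | ( E -

Generating nonterminals: {E, F, P, T}.
Reachable from E after that: {E, F, T}.
Removed useless symbols: {P} and every production mentioning them.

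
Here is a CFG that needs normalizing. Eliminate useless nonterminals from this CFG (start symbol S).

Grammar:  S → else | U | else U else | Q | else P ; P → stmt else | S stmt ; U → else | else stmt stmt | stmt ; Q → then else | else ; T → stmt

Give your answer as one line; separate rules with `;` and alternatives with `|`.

S → else | U | else U else | Q | else P; P → stmt else | S stmt; U → else | else stmt stmt | stmt; Q → then else | else

Generating nonterminals: {P, Q, S, T, U}.
Reachable from S after that: {P, Q, S, U}.
Removed useless symbols: {T} and every production mentioning them.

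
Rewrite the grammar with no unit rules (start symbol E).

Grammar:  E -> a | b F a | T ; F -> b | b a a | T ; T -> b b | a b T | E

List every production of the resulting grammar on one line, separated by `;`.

Unit pairs: E ⇒* {T}; F ⇒* {E, T}; T ⇒* {E}.
Replace each nonterminal's rules with the union of the non-unit rules of every nonterminal it unit-derives.

E -> a | b F a | b b | a b T; F -> a | b F a | b | b a a | b b | a b T; T -> a | b F a | b b | a b T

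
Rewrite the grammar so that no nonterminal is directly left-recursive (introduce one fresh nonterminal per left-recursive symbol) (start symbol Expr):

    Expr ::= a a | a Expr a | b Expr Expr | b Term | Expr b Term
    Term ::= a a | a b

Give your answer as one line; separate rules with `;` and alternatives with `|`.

Expr is directly left-recursive.
For Expr: α = {b Term}, β = {a a, a Expr a, b Expr Expr, b Term}. Rewrite as Expr → β Expr1 and Expr1 → α Expr1 | ε.

Expr ::= a a Expr1 | a Expr a Expr1 | b Expr Expr Expr1 | b Term Expr1; Term ::= a a | a b; Expr1 ::= b Term Expr1 | ε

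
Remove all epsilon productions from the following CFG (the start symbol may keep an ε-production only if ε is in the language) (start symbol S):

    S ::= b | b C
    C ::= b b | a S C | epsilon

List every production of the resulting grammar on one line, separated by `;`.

The nullable symbols are {C}.
ε ∉ L(G), so no ε-production is kept.
Expand every rule over subsets of its nullable positions: C → a S C gives a S C | a S.

S ::= b | b C; C ::= b b | a S C | a S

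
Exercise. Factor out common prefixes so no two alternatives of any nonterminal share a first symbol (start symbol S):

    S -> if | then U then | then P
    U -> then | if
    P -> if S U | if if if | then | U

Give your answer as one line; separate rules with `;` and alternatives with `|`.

S has alternatives sharing prefix 'then': factor to S → then S' with S' → U then | P.
P has alternatives sharing prefix 'if': factor to P → if P' with P' → S U | if if.

S -> if | then S'; U -> then | if; P -> then | U | if P'; S' -> U then | P; P' -> S U | if if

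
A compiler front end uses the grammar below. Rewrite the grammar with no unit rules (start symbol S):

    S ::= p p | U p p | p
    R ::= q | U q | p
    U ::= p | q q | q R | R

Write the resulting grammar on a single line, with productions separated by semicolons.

Unit pairs: U ⇒* {R}.
For every A with A ⇒* B via unit rules, add B's non-unit alternatives to A; then delete every rule of the form X → Y.

S ::= p p | U p p | p; R ::= q | U q | p; U ::= p | q q | q R | q | U q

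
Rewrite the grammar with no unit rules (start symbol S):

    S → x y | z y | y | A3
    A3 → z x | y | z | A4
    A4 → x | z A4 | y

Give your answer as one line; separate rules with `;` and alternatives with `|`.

S → x | z A4 | y | x y | z y | z x | z; A3 → x | z A4 | y | z x | z; A4 → x | z A4 | y

Unit pairs: A3 ⇒* {A4}; S ⇒* {A3, A4}.
For every A with A ⇒* B via unit rules, add B's non-unit alternatives to A; then delete every rule of the form X → Y.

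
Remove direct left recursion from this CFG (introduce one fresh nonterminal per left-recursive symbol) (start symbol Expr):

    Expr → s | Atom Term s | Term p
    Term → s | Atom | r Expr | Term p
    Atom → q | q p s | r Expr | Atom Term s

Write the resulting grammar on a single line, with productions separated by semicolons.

Expr → s | Atom Term s | Term p; Term → s Term1 | Atom Term1 | r Expr Term1; Atom → q Atom1 | q p s Atom1 | r Expr Atom1; Term1 → p Term1 | ε; Atom1 → Term s Atom1 | ε

Term, Atom are directly left-recursive.
For Term: α = {p}, β = {s, Atom, r Expr}. Rewrite as Term → β Term1 and Term1 → α Term1 | ε.
For Atom: α = {Term s}, β = {q, q p s, r Expr}. Rewrite as Atom → β Atom1 and Atom1 → α Atom1 | ε.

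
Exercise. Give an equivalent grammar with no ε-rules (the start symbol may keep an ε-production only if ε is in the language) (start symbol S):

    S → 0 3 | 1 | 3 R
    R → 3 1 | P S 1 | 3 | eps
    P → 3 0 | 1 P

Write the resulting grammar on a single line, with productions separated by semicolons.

The nullable symbols are {R}.
ε ∉ L(G), so no ε-production is kept.
Add the nullable-subset variants: S → 3 R gives 3 R | 3.

S → 0 3 | 1 | 3 R | 3; R → 3 1 | P S 1 | 3; P → 3 0 | 1 P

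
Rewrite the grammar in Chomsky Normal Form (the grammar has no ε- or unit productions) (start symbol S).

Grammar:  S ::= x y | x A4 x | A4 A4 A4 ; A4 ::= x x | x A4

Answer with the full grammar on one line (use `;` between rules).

Introduce a nonterminal for each terminal appearing in a rule of length ≥ 2: X1 → x, X2 → y.
Binarize each right-hand side of length ≥ 3 by chaining fresh nonterminals (Y1, Y2, …): affected rules were S → X1 A4 X1; S → A4 A4 A4.

S ::= X1 X2 | X1 Y1 | A4 Y2; A4 ::= X1 X1 | X1 A4; X1 ::= x; X2 ::= y; Y1 ::= A4 X1; Y2 ::= A4 A4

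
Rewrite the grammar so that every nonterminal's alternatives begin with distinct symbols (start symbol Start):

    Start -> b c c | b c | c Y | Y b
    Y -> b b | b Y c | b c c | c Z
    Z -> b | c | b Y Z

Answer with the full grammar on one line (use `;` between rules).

Start has alternatives sharing prefix 'b c': factor to Start → b c Start1 with Start1 → c | ε.
Y has alternatives sharing prefix 'b': factor to Y → b Y1 with Y1 → b | Y c | c c.
Z has alternatives sharing prefix 'b': factor to Z → b Z1 with Z1 → ε | Y Z.

Start -> c Y | Y b | b c Start1; Y -> c Z | b Y1; Z -> c | b Z1; Start1 -> c | ε; Y1 -> b | Y c | c c; Z1 -> ε | Y Z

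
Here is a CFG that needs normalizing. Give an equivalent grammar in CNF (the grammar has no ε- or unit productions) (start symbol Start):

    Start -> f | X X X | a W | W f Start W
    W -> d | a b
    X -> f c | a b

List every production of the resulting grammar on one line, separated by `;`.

Start -> f | X Y1 | X1 W | W Y2; W -> d | X1 X3; X -> X2 X4 | X1 X3; X1 -> a; X2 -> f; X3 -> b; X4 -> c; Y1 -> X X; Y2 -> X2 Y3; Y3 -> Start W

Introduce a nonterminal for each terminal appearing in a rule of length ≥ 2: X1 → a, X2 → f, X3 → b, X4 → c.
Binarize each right-hand side of length ≥ 3 by chaining fresh nonterminals (Y1, Y2, …): affected rules were Start → X X X; Start → W X2 Start W.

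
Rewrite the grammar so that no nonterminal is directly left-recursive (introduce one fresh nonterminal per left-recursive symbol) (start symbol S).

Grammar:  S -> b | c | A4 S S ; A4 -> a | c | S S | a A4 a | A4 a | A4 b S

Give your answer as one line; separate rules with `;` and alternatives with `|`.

Directly left-recursive nonterminal: A4.
For A4: α = {a, b S}, β = {a, c, S S, a A4 a}. Rewrite as A4 → β A4' and A4' → α A4' | ε.

S -> b | c | A4 S S; A4 -> a A4' | c A4' | S S A4' | a A4 a A4'; A4' -> a A4' | b S A4' | ε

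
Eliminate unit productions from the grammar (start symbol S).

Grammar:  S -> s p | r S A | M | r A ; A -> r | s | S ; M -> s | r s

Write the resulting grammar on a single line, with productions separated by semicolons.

Unit pairs: A ⇒* {M, S}; S ⇒* {M}.
For each unit pair (A, B), copy every non-unit production of B to A, then drop all unit productions.

S -> s p | r S A | r A | s | r s; A -> s p | r S A | r A | r | s | r s; M -> s | r s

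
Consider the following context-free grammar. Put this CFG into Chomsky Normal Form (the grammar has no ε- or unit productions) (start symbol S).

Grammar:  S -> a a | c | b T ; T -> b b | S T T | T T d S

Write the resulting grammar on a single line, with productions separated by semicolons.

S -> X1 X1 | c | X2 T; T -> X2 X2 | S Y1 | T Y2; X1 -> a; X2 -> b; X3 -> d; Y1 -> T T; Y2 -> T Y3; Y3 -> X3 S

Introduce a nonterminal for each terminal appearing in a rule of length ≥ 2: X1 → a, X2 → b, X3 → d.
Binarize each right-hand side of length ≥ 3 by chaining fresh nonterminals (Y1, Y2, …): affected rules were T → S T T; T → T T X3 S.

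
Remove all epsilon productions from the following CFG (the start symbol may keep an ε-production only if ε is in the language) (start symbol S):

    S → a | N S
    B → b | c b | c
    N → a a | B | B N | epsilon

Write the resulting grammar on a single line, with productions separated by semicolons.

Nullable nonterminals: {N}.
ε ∉ L(G), so no ε-production is kept.

S → a | N S; B → b | c b | c; N → a a | B | B N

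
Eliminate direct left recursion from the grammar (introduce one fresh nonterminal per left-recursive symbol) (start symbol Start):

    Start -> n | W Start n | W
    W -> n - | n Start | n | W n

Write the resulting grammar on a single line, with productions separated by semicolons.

Left recursion appears on W.
For W: α = {n}, β = {n -, n Start, n}. Rewrite as W → β W1 and W1 → α W1 | ε.

Start -> n | W Start n | W; W -> n - W1 | n Start W1 | n W1; W1 -> n W1 | ε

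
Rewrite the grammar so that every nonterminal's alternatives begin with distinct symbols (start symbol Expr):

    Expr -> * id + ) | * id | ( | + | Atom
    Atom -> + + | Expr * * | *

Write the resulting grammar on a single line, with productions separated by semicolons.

Expr -> ( | + | Atom | * id Expr1; Atom -> + + | Expr * * | *; Expr1 -> + ) | ε

Expr has alternatives sharing prefix '* id': factor to Expr → * id Expr1 with Expr1 → + ) | ε.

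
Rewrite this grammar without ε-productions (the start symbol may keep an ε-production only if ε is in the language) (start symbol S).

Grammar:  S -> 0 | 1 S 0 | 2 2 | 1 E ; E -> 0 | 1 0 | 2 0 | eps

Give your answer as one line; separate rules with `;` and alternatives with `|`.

S -> 0 | 1 S 0 | 2 2 | 1 E | 1; E -> 0 | 1 0 | 2 0

The nullable symbols are {E}.
ε ∉ L(G), so no ε-production is kept.
For each production, add variants omitting each subset of nullable occurrences: S → 1 E gives 1 E | 1.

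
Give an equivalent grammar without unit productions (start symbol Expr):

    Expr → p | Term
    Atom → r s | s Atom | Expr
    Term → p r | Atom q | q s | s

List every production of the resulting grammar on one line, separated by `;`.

Unit pairs: Atom ⇒* {Expr, Term}; Expr ⇒* {Term}.
For every A with A ⇒* B via unit rules, add B's non-unit alternatives to A; then delete every rule of the form X → Y.

Expr → p r | Atom q | q s | s | p; Atom → p r | Atom q | q s | s | r s | s Atom | p; Term → p r | Atom q | q s | s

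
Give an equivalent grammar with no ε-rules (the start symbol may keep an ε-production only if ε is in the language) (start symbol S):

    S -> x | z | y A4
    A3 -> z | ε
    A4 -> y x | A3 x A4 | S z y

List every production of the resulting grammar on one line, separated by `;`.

S -> x | z | y A4; A3 -> z; A4 -> y x | A3 x A4 | x A4 | S z y

Nullable nonterminals: {A3}.
ε ∉ L(G), so no ε-production is kept.
For each production, add variants omitting each subset of nullable occurrences: A4 → A3 x A4 gives A3 x A4 | x A4.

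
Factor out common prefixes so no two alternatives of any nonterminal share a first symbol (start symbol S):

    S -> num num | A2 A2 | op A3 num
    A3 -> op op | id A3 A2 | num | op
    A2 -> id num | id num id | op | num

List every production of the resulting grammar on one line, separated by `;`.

A3 has alternatives sharing prefix 'op': factor to A3 → op A3' with A3' → op | ε.
A2 has alternatives sharing prefix 'id num': factor to A2 → id num A2' with A2' → ε | id.

S -> num num | A2 A2 | op A3 num; A3 -> id A3 A2 | num | op A3'; A2 -> op | num | id num A2'; A3' -> op | ε; A2' -> ε | id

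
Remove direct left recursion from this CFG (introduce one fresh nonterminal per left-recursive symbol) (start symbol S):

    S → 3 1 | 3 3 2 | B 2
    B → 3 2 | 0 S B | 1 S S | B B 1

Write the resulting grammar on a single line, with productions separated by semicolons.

S → 3 1 | 3 3 2 | B 2; B → 3 2 B' | 0 S B B' | 1 S S B'; B' → B 1 B' | epsilon

Directly left-recursive nonterminal: B.
For B: α = {B 1}, β = {3 2, 0 S B, 1 S S}. Rewrite as B → β B' and B' → α B' | ε.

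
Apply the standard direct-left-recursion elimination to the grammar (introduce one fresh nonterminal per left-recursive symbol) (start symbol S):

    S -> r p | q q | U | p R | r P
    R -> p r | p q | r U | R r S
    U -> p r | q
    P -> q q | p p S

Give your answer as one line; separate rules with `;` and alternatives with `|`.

S -> r p | q q | U | p R | r P; R -> p r R' | p q R' | r U R'; U -> p r | q; P -> q q | p p S; R' -> r S R' | ε

Left recursion appears on R.
For R: α = {r S}, β = {p r, p q, r U}. Rewrite as R → β R' and R' → α R' | ε.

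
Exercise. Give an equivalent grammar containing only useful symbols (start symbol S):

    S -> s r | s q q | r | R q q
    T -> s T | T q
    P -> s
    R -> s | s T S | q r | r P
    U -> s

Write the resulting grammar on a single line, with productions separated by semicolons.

S -> s r | s q q | r | R q q; P -> s; R -> s | q r | r P

Generating nonterminals: {P, R, S, U}.
Reachable from S after that: {P, R, S}.
Removed useless symbols: {T, U} and every production mentioning them.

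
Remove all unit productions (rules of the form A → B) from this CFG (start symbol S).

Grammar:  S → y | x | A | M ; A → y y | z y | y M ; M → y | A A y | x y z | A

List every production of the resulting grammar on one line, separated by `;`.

Unit pairs: M ⇒* {A}; S ⇒* {A, M}.
Replace each nonterminal's rules with the union of the non-unit rules of every nonterminal it unit-derives.

S → y | x | y y | z y | y M | A A y | x y z; A → y y | z y | y M; M → y y | z y | y M | y | A A y | x y z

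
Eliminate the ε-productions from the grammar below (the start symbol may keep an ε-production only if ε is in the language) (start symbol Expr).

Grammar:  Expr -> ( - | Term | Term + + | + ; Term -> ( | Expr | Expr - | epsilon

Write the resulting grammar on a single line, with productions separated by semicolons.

Expr -> ( - | Term | Term + + | + + | + | ε; Term -> ( | Expr | Expr - | -

Nullable nonterminals: {Expr, Term}.
ε ∈ L(G) since Expr is nullable, so keep Expr → ε.
Expand every rule over subsets of its nullable positions: Expr → Term + + gives Term + + | + +. Term → Expr - gives Expr - | -.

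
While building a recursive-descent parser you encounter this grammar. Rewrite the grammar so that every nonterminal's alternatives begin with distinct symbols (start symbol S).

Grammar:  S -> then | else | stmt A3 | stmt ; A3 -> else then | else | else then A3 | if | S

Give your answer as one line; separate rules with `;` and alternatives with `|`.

S has alternatives sharing prefix 'stmt': factor to S → stmt S' with S' → A3 | ε.
A3 has alternatives sharing prefix 'else': factor to A3 → else A3' with A3' → then | ε | then A3.
A3' has alternatives sharing prefix 'then': factor to A3' → then A3'' with A3'' → ε | A3.

S -> then | else | stmt S'; A3 -> if | S | else A3'; S' -> A3 | ε; A3' -> ε | then A3''; A3'' -> ε | A3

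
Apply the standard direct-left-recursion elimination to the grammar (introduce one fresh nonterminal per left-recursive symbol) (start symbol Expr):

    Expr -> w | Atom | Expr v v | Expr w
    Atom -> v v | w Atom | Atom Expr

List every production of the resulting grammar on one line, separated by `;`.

Directly left-recursive nonterminals: Expr, Atom.
For Expr: α = {v v, w}, β = {w, Atom}. Rewrite as Expr → β Expr1 and Expr1 → α Expr1 | ε.
For Atom: α = {Expr}, β = {v v, w Atom}. Rewrite as Atom → β Atom1 and Atom1 → α Atom1 | ε.

Expr -> w Expr1 | Atom Expr1; Atom -> v v Atom1 | w Atom Atom1; Expr1 -> v v Expr1 | w Expr1 | ε; Atom1 -> Expr Atom1 | ε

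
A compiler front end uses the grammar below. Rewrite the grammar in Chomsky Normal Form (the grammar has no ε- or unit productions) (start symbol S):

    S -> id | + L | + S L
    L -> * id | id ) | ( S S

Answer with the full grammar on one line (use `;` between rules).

Introduce a nonterminal for each terminal appearing in a rule of length ≥ 2: X1 → +, X2 → *, X3 → id, X4 → ), X5 → (.
Binarize each right-hand side of length ≥ 3 by chaining fresh nonterminals (Y1, Y2, …): affected rules were S → X1 S L; L → X5 S S.

S -> id | X1 L | X1 Y1; L -> X2 X3 | X3 X4 | X5 Y2; X1 -> +; X2 -> *; X3 -> id; X4 -> ); X5 -> (; Y1 -> S L; Y2 -> S S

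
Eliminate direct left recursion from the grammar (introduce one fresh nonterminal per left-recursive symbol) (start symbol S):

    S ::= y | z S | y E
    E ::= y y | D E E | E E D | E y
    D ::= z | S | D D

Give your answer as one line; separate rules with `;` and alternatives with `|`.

Left recursion appears on E, D.
For E: α = {E D, y}, β = {y y, D E E}. Rewrite as E → β E' and E' → α E' | ε.
For D: α = {D}, β = {z, S}. Rewrite as D → β D' and D' → α D' | ε.

S ::= y | z S | y E; E ::= y y E' | D E E E'; D ::= z D' | S D'; E' ::= E D E' | y E' | ε; D' ::= D D' | ε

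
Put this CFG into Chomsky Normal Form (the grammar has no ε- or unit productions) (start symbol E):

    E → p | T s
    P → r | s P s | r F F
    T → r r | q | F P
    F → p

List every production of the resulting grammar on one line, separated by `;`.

E → p | T X1; P → r | X1 Y1 | X2 Y2; T → X2 X2 | q | F P; F → p; X1 → s; X2 → r; Y1 → P X1; Y2 → F F

Introduce a nonterminal for each terminal appearing in a rule of length ≥ 2: X1 → s, X2 → r.
Binarize each right-hand side of length ≥ 3 by chaining fresh nonterminals (Y1, Y2, …): affected rules were P → X1 P X1; P → X2 F F.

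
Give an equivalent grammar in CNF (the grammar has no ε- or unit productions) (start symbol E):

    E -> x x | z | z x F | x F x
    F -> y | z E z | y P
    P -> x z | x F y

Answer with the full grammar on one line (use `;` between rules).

E -> X1 X1 | z | X2 Y1 | X1 Y2; F -> y | X2 Y3 | X3 P; P -> X1 X2 | X1 Y4; X1 -> x; X2 -> z; X3 -> y; Y1 -> X1 F; Y2 -> F X1; Y3 -> E X2; Y4 -> F X3

Introduce a nonterminal for each terminal appearing in a rule of length ≥ 2: X1 → x, X2 → z, X3 → y.
Binarize each right-hand side of length ≥ 3 by chaining fresh nonterminals (Y1, Y2, …): affected rules were E → X2 X1 F; E → X1 F X1; F → X2 E X2; P → X1 F X3.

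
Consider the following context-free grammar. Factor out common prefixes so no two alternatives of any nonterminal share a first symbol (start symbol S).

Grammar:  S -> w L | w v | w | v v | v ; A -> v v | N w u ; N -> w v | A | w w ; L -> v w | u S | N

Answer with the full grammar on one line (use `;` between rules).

S has alternatives sharing prefix 'w': factor to S → w S' with S' → L | v | ε.
S has alternatives sharing prefix 'v': factor to S → v S'' with S'' → v | ε.
N has alternatives sharing prefix 'w': factor to N → w N' with N' → v | w.

S -> w S' | v S''; A -> v v | N w u; N -> A | w N'; L -> v w | u S | N; S' -> L | v | ε; S'' -> v | ε; N' -> v | w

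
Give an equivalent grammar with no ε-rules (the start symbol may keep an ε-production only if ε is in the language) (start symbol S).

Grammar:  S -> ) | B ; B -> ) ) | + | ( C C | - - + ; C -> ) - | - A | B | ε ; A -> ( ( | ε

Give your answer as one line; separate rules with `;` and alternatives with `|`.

Nullable nonterminals: {A, C}.
ε ∉ L(G), so no ε-production is kept.
Add the nullable-subset variants: B → ( C C gives ( C C | ( C | (. C → - A gives - A | -.

S -> ) | B; B -> ) ) | + | ( C C | ( C | ( | - - +; C -> ) - | - A | - | B; A -> ( (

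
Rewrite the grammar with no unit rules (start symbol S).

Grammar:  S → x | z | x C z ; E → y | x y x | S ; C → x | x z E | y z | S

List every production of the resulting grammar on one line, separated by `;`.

S → x | z | x C z; E → y | x y x | x | z | x C z; C → x | x z E | y z | z | x C z

Unit pairs: C ⇒* {S}; E ⇒* {S}.
For each unit pair (A, B), copy every non-unit production of B to A, then drop all unit productions.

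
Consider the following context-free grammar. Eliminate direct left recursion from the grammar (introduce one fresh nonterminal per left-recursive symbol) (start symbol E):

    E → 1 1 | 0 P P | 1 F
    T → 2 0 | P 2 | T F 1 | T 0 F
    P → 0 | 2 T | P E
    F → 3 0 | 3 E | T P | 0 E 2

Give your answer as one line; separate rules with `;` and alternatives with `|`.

T, P are directly left-recursive.
For T: α = {F 1, 0 F}, β = {2 0, P 2}. Rewrite as T → β T' and T' → α T' | ε.
For P: α = {E}, β = {0, 2 T}. Rewrite as P → β P' and P' → α P' | ε.

E → 1 1 | 0 P P | 1 F; T → 2 0 T' | P 2 T'; P → 0 P' | 2 T P'; F → 3 0 | 3 E | T P | 0 E 2; T' → F 1 T' | 0 F T' | ε; P' → E P' | ε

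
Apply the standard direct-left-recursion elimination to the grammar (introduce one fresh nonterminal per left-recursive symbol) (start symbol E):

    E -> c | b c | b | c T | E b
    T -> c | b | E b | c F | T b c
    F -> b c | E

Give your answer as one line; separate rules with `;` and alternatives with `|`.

E -> c E' | b c E' | b E' | c T E'; T -> c T' | b T' | E b T' | c F T'; F -> b c | E; E' -> b E' | ε; T' -> b c T' | ε

E, T are directly left-recursive.
For E: α = {b}, β = {c, b c, b, c T}. Rewrite as E → β E' and E' → α E' | ε.
For T: α = {b c}, β = {c, b, E b, c F}. Rewrite as T → β T' and T' → α T' | ε.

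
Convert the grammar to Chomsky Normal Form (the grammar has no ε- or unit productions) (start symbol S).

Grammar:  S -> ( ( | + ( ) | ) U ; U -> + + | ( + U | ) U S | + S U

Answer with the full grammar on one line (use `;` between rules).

S -> X1 X1 | X2 Y1 | X3 U; U -> X2 X2 | X1 Y2 | X3 Y3 | X2 Y4; X1 -> (; X2 -> +; X3 -> ); Y1 -> X1 X3; Y2 -> X2 U; Y3 -> U S; Y4 -> S U

Introduce a nonterminal for each terminal appearing in a rule of length ≥ 2: X1 → (, X2 → +, X3 → ).
Binarize each right-hand side of length ≥ 3 by chaining fresh nonterminals (Y1, Y2, …): affected rules were S → X2 X1 X3; U → X1 X2 U; U → X3 U S; U → X2 S U.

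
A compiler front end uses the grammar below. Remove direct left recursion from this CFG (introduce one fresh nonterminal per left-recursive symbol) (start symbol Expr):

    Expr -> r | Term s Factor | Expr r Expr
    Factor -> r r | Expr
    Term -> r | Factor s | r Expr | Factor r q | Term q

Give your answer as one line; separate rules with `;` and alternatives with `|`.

Expr -> r Expr1 | Term s Factor Expr1; Factor -> r r | Expr; Term -> r Term1 | Factor s Term1 | r Expr Term1 | Factor r q Term1; Expr1 -> r Expr Expr1 | ε; Term1 -> q Term1 | ε

Left recursion appears on Expr, Term.
For Expr: α = {r Expr}, β = {r, Term s Factor}. Rewrite as Expr → β Expr1 and Expr1 → α Expr1 | ε.
For Term: α = {q}, β = {r, Factor s, r Expr, Factor r q}. Rewrite as Term → β Term1 and Term1 → α Term1 | ε.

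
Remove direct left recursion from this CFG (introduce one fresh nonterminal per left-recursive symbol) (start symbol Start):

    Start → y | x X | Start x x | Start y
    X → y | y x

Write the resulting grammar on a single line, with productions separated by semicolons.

Start → y Start1 | x X Start1; X → y | y x; Start1 → x x Start1 | y Start1 | eps

Start is directly left-recursive.
For Start: α = {x x, y}, β = {y, x X}. Rewrite as Start → β Start1 and Start1 → α Start1 | ε.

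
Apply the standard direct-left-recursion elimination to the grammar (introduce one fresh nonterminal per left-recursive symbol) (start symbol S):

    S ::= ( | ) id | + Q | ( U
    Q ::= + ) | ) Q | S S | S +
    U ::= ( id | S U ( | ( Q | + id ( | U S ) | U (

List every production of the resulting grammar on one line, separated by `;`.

S ::= ( | ) id | + Q | ( U; Q ::= + ) | ) Q | S S | S +; U ::= ( id U' | S U ( U' | ( Q U' | + id ( U'; U' ::= S ) U' | ( U' | ε

Directly left-recursive nonterminal: U.
For U: α = {S ), (}, β = {( id, S U (, ( Q, + id (}. Rewrite as U → β U' and U' → α U' | ε.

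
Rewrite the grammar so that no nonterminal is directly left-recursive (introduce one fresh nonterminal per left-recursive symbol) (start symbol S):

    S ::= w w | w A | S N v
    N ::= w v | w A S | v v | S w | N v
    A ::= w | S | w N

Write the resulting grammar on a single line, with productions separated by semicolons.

Left recursion appears on S, N.
For S: α = {N v}, β = {w w, w A}. Rewrite as S → β S' and S' → α S' | ε.
For N: α = {v}, β = {w v, w A S, v v, S w}. Rewrite as N → β N' and N' → α N' | ε.

S ::= w w S' | w A S'; N ::= w v N' | w A S N' | v v N' | S w N'; A ::= w | S | w N; S' ::= N v S' | ε; N' ::= v N' | ε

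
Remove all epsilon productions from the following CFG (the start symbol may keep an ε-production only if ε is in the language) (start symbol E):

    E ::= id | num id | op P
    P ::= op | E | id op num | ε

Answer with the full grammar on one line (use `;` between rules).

The nullable symbols are {P}.
ε ∉ L(G), so no ε-production is kept.
Expand every rule over subsets of its nullable positions: E → op P gives op P | op.

E ::= id | num id | op P | op; P ::= op | E | id op num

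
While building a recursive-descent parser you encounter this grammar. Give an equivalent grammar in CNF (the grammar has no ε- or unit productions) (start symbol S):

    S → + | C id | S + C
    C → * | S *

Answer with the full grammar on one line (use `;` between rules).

Introduce a nonterminal for each terminal appearing in a rule of length ≥ 2: X1 → id, X2 → +, X3 → *.
Binarize each right-hand side of length ≥ 3 by chaining fresh nonterminals (Y1, Y2, …): affected rules were S → S X2 C.

S → + | C X1 | S Y1; C → * | S X3; X1 → id; X2 → +; X3 → *; Y1 → X2 C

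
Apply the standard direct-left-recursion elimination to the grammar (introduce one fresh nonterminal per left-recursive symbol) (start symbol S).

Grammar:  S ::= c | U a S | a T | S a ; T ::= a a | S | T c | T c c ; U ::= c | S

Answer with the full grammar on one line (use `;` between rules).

S ::= c S' | U a S S' | a T S'; T ::= a a T' | S T'; U ::= c | S; S' ::= a S' | ε; T' ::= c T' | c c T' | ε

Directly left-recursive nonterminals: S, T.
For S: α = {a}, β = {c, U a S, a T}. Rewrite as S → β S' and S' → α S' | ε.
For T: α = {c, c c}, β = {a a, S}. Rewrite as T → β T' and T' → α T' | ε.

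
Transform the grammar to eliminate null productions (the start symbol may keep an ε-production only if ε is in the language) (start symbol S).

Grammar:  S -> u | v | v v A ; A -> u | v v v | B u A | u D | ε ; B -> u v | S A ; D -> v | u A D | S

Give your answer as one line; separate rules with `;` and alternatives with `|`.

The nullable symbols are {A}.
ε ∉ L(G), so no ε-production is kept.
Add the nullable-subset variants: S → v v A gives v v A | v v. A → B u A gives B u A | B u. B → S A gives S A | S. D → u A D gives u A D | u D.

S -> u | v | v v A | v v; A -> u | v v v | B u A | B u | u D; B -> u v | S A | S; D -> v | u A D | u D | S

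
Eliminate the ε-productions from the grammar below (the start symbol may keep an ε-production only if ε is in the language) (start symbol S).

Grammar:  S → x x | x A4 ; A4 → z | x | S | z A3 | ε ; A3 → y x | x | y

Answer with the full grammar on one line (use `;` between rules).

S → x x | x A4 | x; A4 → z | x | S | z A3; A3 → y x | x | y

The nullable symbols are {A4}.
ε ∉ L(G), so no ε-production is kept.
Add the nullable-subset variants: S → x A4 gives x A4 | x.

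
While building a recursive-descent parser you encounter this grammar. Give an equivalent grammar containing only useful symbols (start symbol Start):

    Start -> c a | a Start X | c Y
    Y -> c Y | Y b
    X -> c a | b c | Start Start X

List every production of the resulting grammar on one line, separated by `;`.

Generating nonterminals: {Start, X}.
Reachable from Start after that: {Start, X}.
Removed useless symbols: {Y} and every production mentioning them.

Start -> c a | a Start X; X -> c a | b c | Start Start X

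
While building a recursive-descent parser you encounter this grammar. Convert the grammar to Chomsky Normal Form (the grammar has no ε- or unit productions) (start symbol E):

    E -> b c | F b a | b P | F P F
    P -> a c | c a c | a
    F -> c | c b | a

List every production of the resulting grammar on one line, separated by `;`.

E -> X1 X2 | F Y1 | X1 P | F Y2; P -> X3 X2 | X2 Y3 | a; F -> c | X2 X1 | a; X1 -> b; X2 -> c; X3 -> a; Y1 -> X1 X3; Y2 -> P F; Y3 -> X3 X2

Introduce a nonterminal for each terminal appearing in a rule of length ≥ 2: X1 → b, X2 → c, X3 → a.
Binarize each right-hand side of length ≥ 3 by chaining fresh nonterminals (Y1, Y2, …): affected rules were E → F X1 X3; E → F P F; P → X2 X3 X2.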